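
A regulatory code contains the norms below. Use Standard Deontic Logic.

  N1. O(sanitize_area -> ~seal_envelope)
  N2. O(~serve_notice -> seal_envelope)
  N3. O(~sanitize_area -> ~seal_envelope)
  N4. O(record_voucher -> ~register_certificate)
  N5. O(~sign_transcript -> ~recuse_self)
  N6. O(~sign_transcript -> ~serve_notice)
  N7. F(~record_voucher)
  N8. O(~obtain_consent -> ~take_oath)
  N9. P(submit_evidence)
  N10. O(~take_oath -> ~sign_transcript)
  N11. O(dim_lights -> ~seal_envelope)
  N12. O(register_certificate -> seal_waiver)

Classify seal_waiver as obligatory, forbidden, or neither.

Neither

Premise 12 is O(register_certificate -> seal_waiver), but O(register_certificate) is not derivable from the premises, so it does not yield O(seal_waiver).
No premise or chain of K-axiom applications forces O(seal_waiver), and none forces O(~seal_waiver). So seal_waiver is neither obligatory nor forbidden under these norms.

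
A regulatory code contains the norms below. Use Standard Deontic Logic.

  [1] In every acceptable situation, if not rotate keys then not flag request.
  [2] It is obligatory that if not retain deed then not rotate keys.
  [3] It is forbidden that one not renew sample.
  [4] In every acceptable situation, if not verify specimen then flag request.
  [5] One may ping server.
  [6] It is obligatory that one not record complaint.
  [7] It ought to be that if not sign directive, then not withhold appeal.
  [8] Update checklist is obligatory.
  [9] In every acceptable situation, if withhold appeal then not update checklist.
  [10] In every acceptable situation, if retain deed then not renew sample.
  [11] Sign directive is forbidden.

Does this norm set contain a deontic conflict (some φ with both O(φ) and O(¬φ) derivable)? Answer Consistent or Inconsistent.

Consistent

Premise 9 is O(withhold_appeal → ¬update_checklist), but O(withhold_appeal) is not derivable from the premises, so it does not yield O(¬update_checklist).
So O(¬update_checklist) is not derivable, and the apparent clash with O(update_checklist) does not arise.
A world satisfying every obligation exists (e.g. flag_request=false, ping_server=false, record_complaint=false, renew_sample=true, retain_deed=false, rotate_keys=false, sign_directive=false, update_checklist=true, verify_specimen=true, withhold_appeal=false); no atom is both obligatory and forbidden, so the set is consistent.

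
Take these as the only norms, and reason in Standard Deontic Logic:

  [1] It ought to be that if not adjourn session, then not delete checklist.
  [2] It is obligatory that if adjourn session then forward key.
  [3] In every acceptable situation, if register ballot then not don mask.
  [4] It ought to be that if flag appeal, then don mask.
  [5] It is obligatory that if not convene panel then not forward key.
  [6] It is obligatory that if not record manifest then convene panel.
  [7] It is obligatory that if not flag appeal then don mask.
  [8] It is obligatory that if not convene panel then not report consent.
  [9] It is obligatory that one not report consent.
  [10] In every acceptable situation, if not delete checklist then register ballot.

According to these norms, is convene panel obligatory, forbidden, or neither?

By case analysis on flag_appeal: premise 4 gives O(flag_appeal → don_mask) and premise 7 gives O(¬flag_appeal → don_mask), so O(don_mask) either way.
Premise 3, O(register_ballot → ¬don_mask), contraposes to O(don_mask → ¬register_ballot); with O(don_mask) we get O(¬register_ballot).
The contrapositive of premise 10 (O(¬delete_checklist → register_ballot)) is O(¬register_ballot → delete_checklist), and O(¬register_ballot) is already established, so O(delete_checklist).
Premise 1, O(¬adjourn_session → ¬delete_checklist), contraposes to O(delete_checklist → adjourn_session); with O(delete_checklist) we get O(adjourn_session).
With premise 2, O(adjourn_session → forward_key), the K-axiom yields O(forward_key).
Premise 5, O(¬convene_panel → ¬forward_key), contraposes to O(forward_key → convene_panel); with O(forward_key) we get O(convene_panel).
Premises 6, 8, 9 do not contribute to this derivation.
Hence convene_panel is obligatory.

Obligatory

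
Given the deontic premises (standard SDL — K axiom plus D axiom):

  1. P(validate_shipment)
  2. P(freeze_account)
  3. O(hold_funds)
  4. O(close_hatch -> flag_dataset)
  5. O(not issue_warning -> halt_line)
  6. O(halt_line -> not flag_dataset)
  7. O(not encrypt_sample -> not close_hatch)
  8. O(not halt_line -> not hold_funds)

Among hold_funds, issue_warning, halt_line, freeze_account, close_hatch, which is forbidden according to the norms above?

close_hatch

Premise 3 gives O(hold_funds).
Premise 8, O(not halt_line -> not hold_funds), contraposes to O(hold_funds -> halt_line); with O(hold_funds) we get O(halt_line).
Premise 6 is O(halt_line -> not flag_dataset); since O(halt_line), deontic closure gives O(not flag_dataset).
Premise 4, O(close_hatch -> flag_dataset), contraposes to O(not flag_dataset -> not close_hatch); with O(not flag_dataset) we get O(not close_hatch).
So O(not close_hatch) holds, i.e. close_hatch is forbidden. None of the other listed options is forbidden under the premises.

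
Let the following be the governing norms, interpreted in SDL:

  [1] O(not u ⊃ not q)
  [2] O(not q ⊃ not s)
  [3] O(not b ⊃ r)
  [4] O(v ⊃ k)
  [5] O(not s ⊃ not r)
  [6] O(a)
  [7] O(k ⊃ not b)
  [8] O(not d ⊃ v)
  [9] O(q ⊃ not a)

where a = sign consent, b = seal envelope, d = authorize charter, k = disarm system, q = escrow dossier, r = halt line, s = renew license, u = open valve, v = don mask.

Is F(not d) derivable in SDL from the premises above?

Premise 6 gives O(a).
Premise 9, O(q ⊃ not a), contraposes to O(a ⊃ not q); with O(a) we get O(not q).
With premise 2, O(not q ⊃ not s), the K-axiom yields O(not s).
Applying K to premise 5 (O(not s ⊃ not r)) and O(not s) yields O(not r).
Premise 3 is O(not b ⊃ r); contrapositively O(not r ⊃ b). Since O(not r) holds, K gives O(b).
The contrapositive of premise 7 (O(k ⊃ not b)) is O(b ⊃ not k), and O(b) is already established, so O(not k).
Premise 4 is O(v ⊃ k); contrapositively O(not k ⊃ not v). Since O(not k) holds, K gives O(not v).
Premise 8 is O(not d ⊃ v); contrapositively O(not v ⊃ d). Since O(not v) holds, K gives O(d).
Premise 1 does not contribute to this derivation.
So O(d) holds, i.e. F(not d). The claim follows.

Yes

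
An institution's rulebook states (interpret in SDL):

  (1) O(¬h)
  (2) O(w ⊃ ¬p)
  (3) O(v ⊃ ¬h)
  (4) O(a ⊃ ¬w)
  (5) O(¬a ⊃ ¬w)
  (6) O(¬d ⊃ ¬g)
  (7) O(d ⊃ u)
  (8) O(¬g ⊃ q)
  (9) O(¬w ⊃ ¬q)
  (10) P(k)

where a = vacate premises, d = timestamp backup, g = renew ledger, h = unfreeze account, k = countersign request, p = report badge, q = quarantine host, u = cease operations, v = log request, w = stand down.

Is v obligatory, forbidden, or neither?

Premise 3 is O(v ⊃ ¬h); even if O(¬h) held, inferring O(v) would be affirming the consequent — invalid.
No premise or chain of K-axiom applications forces O(v), and none forces O(¬v). So v is neither obligatory nor forbidden under these norms.

Neither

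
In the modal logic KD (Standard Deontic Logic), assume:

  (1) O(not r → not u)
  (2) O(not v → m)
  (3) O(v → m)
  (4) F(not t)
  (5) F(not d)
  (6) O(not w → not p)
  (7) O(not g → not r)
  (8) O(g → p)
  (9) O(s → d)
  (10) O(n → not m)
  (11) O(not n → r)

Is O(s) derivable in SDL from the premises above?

Premise 9 is O(s → d); even if O(d) held, inferring O(s) would be affirming the consequent — invalid.
No other premise forces O(s). An ideal world satisfying every premise can still have s false, so O(s) is not derivable.

No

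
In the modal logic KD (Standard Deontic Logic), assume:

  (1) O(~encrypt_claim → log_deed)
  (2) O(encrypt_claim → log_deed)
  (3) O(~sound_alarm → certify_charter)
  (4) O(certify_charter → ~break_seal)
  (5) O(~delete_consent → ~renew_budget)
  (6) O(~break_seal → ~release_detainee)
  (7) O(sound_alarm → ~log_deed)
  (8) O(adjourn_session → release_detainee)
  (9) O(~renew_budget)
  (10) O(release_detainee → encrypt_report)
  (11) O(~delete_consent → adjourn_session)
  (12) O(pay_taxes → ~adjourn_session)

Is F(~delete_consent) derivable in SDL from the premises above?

Yes

Premises 2 and 1 cover both cases: O(encrypt_claim → log_deed) and O(~encrypt_claim → log_deed). Since encrypt_claim ∨ ~encrypt_claim is a tautology, O(log_deed) follows.
Premise 7 is O(sound_alarm → ~log_deed); contrapositively O(log_deed → ~sound_alarm). Since O(log_deed) holds, K gives O(~sound_alarm).
From O(~sound_alarm) and premise 3, O(~sound_alarm → certify_charter), we obtain O(certify_charter).
From O(certify_charter) and premise 4, O(certify_charter → ~break_seal), we obtain O(~break_seal).
With premise 6, O(~break_seal → ~release_detainee), the K-axiom yields O(~release_detainee).
Premise 8, O(adjourn_session → release_detainee), contraposes to O(~release_detainee → ~adjourn_session); with O(~release_detainee) we get O(~adjourn_session).
The contrapositive of premise 11 (O(~delete_consent → adjourn_session)) is O(~adjourn_session → delete_consent), and O(~adjourn_session) is already established, so O(delete_consent).
Premises 5, 9, 10, 12 do not contribute to this derivation.
So O(delete_consent) holds, i.e. F(~delete_consent). The claim follows.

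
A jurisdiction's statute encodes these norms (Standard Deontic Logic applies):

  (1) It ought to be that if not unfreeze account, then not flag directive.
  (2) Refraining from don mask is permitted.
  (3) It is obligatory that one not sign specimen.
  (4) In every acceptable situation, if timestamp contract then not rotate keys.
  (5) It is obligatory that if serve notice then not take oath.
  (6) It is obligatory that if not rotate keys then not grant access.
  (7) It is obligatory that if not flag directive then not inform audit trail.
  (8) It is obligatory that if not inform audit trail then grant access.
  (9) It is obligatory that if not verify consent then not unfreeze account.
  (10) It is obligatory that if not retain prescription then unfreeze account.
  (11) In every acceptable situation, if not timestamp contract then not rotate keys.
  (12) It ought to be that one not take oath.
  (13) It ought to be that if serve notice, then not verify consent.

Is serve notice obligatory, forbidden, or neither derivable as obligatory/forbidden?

Forbidden

Premises 11 and 4 are O(¬timestamp_contract → ¬rotate_keys) and O(timestamp_contract → ¬rotate_keys); every ideal world satisfies ¬timestamp_contract or timestamp_contract, so in either case ¬rotate_keys holds — hence O(¬rotate_keys).
From O(¬rotate_keys) and premise 6, O(¬rotate_keys → ¬grant_access), we obtain O(¬grant_access).
Premise 8 is O(¬inform_audit_trail → grant_access); contrapositively O(¬grant_access → inform_audit_trail). Since O(¬grant_access) holds, K gives O(inform_audit_trail).
The contrapositive of premise 7 (O(¬flag_directive → ¬inform_audit_trail)) is O(inform_audit_trail → flag_directive), and O(inform_audit_trail) is already established, so O(flag_directive).
Premise 1, O(¬unfreeze_account → ¬flag_directive), contraposes to O(flag_directive → unfreeze_account); with O(flag_directive) we get O(unfreeze_account).
Premise 9, O(¬verify_consent → ¬unfreeze_account), contraposes to O(unfreeze_account → verify_consent); with O(unfreeze_account) we get O(verify_consent).
Premise 13, O(serve_notice → ¬verify_consent), contraposes to O(verify_consent → ¬serve_notice); with O(verify_consent) we get O(¬serve_notice).
Premises 2, 3, 5, 10, 12 do not contribute to this derivation.
Thus O(¬serve_notice), which is F(serve_notice): serve_notice is forbidden.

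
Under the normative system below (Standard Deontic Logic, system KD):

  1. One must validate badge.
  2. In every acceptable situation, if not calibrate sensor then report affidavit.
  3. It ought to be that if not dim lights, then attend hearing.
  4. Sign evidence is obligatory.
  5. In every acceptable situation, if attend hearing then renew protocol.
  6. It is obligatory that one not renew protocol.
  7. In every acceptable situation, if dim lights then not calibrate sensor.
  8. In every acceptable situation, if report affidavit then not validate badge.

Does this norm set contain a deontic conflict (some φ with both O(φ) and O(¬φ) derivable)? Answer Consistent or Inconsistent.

From premise 1 we have O(validate_badge).
Premise 8 is O(report_affidavit → ¬validate_badge); contrapositively O(validate_badge → ¬report_affidavit). Since O(validate_badge) holds, K gives O(¬report_affidavit).
Premise 2 is O(¬calibrate_sensor → report_affidavit); contrapositively O(¬report_affidavit → calibrate_sensor). Since O(¬report_affidavit) holds, K gives O(calibrate_sensor).
Premise 7 is O(dim_lights → ¬calibrate_sensor); contrapositively O(calibrate_sensor → ¬dim_lights). Since O(calibrate_sensor) holds, K gives O(¬dim_lights).
With premise 3, O(¬dim_lights → attend_hearing), the K-axiom yields O(attend_hearing).
With premise 5, O(attend_hearing → renew_protocol), the K-axiom yields O(renew_protocol).
Yet premise 6 states O(¬renew_protocol).
We now have both O(renew_protocol) and O(¬renew_protocol) — renew_protocol is simultaneously obligatory and forbidden, violating the D-axiom.

Inconsistent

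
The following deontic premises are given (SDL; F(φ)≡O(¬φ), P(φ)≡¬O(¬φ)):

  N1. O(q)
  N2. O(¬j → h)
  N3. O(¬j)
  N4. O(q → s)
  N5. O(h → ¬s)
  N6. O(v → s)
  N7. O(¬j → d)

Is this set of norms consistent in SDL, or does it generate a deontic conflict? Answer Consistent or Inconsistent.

Inconsistent

Premise 1 gives O(q).
Applying K to premise 4 (O(q → s)) and O(q) yields O(s).
Premise 5 is O(h → ¬s); contrapositively O(s → ¬h). Since O(s) holds, K gives O(¬h).
The contrapositive of premise 2 (O(¬j → h)) is O(¬h → j), and O(¬h) is already established, so O(j).
Yet premise 3 states O(¬j).
We now have both O(j) and O(¬j) — j is simultaneously obligatory and forbidden, violating the D-axiom.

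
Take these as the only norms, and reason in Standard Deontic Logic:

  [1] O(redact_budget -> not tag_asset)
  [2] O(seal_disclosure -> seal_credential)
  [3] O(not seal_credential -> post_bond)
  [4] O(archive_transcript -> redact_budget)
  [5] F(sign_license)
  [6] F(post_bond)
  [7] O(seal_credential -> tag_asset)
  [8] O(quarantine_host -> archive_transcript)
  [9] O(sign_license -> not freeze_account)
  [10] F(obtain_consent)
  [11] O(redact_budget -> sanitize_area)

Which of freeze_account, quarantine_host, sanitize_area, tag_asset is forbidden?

F(post_bond) at premise 6 means O(not post_bond).
The contrapositive of premise 3 (O(not seal_credential -> post_bond)) is O(not post_bond -> seal_credential), and O(not post_bond) is already established, so O(seal_credential).
From O(seal_credential) and premise 7, O(seal_credential -> tag_asset), we obtain O(tag_asset).
Premise 1, O(redact_budget -> not tag_asset), contraposes to O(tag_asset -> not redact_budget); with O(tag_asset) we get O(not redact_budget).
Premise 4 is O(archive_transcript -> redact_budget); contrapositively O(not redact_budget -> not archive_transcript). Since O(not redact_budget) holds, K gives O(not archive_transcript).
Premise 8, O(quarantine_host -> archive_transcript), contraposes to O(not archive_transcript -> not quarantine_host); with O(not archive_transcript) we get O(not quarantine_host).
So O(not quarantine_host) holds, i.e. quarantine_host is forbidden. None of the other listed options is forbidden under the premises.

quarantine_host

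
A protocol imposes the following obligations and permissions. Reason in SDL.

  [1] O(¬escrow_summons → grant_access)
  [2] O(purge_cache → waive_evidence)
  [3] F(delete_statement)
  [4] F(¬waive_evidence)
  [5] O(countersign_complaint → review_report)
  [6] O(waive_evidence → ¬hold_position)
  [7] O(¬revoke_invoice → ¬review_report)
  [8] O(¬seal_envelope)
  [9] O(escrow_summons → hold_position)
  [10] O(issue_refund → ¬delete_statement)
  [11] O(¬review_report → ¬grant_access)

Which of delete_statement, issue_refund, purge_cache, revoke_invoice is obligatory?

revoke_invoice

F(¬waive_evidence) at premise 4 means O(waive_evidence).
With premise 6, O(waive_evidence → ¬hold_position), the K-axiom yields O(¬hold_position).
The contrapositive of premise 9 (O(escrow_summons → hold_position)) is O(¬hold_position → ¬escrow_summons), and O(¬hold_position) is already established, so O(¬escrow_summons).
With premise 1, O(¬escrow_summons → grant_access), the K-axiom yields O(grant_access).
Premise 11, O(¬review_report → ¬grant_access), contraposes to O(grant_access → review_report); with O(grant_access) we get O(review_report).
Premise 7 is O(¬revoke_invoice → ¬review_report); contrapositively O(review_report → revoke_invoice). Since O(review_report) holds, K gives O(revoke_invoice).
So O(revoke_invoice) holds — revoke_invoice is obligatory. None of the other listed options is made obligatory by any chain of premises.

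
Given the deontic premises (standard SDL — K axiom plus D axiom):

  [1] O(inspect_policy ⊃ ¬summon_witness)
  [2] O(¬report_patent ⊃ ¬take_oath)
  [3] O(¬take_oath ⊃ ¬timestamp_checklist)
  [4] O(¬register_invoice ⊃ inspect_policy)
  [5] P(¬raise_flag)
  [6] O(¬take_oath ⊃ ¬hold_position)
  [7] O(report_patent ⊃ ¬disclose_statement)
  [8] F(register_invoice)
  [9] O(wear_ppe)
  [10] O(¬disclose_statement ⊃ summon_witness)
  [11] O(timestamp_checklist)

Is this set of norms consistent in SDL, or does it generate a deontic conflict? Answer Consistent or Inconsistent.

Premise 11 states O(timestamp_checklist) outright.
Premise 3, O(¬take_oath ⊃ ¬timestamp_checklist), contraposes to O(timestamp_checklist ⊃ take_oath); with O(timestamp_checklist) we get O(take_oath).
Premise 2, O(¬report_patent ⊃ ¬take_oath), contraposes to O(take_oath ⊃ report_patent); with O(take_oath) we get O(report_patent).
From O(report_patent) and premise 7, O(report_patent ⊃ ¬disclose_statement), we obtain O(¬disclose_statement).
With premise 10, O(¬disclose_statement ⊃ summon_witness), the K-axiom yields O(summon_witness).
Premise 1, O(inspect_policy ⊃ ¬summon_witness), contraposes to O(summon_witness ⊃ ¬inspect_policy); with O(summon_witness) we get O(¬inspect_policy).
The contrapositive of premise 4 (O(¬register_invoice ⊃ inspect_policy)) is O(¬inspect_policy ⊃ register_invoice), and O(¬inspect_policy) is already established, so O(register_invoice).
But premise 8, F(register_invoice), means O(¬register_invoice).
We now have both O(register_invoice) and O(¬register_invoice) — register_invoice is simultaneously obligatory and forbidden, violating the D-axiom.

Inconsistent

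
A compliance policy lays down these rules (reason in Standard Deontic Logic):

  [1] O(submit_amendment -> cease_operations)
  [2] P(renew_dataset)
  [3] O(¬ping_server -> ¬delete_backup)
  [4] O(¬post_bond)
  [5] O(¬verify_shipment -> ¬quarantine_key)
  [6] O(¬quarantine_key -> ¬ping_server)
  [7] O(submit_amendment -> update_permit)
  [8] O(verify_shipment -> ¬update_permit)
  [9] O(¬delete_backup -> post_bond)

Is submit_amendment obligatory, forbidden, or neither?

Forbidden

Premise 4 states O(¬post_bond) outright.
Premise 9 is O(¬delete_backup -> post_bond); contrapositively O(¬post_bond -> delete_backup). Since O(¬post_bond) holds, K gives O(delete_backup).
Premise 3, O(¬ping_server -> ¬delete_backup), contraposes to O(delete_backup -> ping_server); with O(delete_backup) we get O(ping_server).
The contrapositive of premise 6 (O(¬quarantine_key -> ¬ping_server)) is O(ping_server -> quarantine_key), and O(ping_server) is already established, so O(quarantine_key).
Premise 5 is O(¬verify_shipment -> ¬quarantine_key); contrapositively O(quarantine_key -> verify_shipment). Since O(quarantine_key) holds, K gives O(verify_shipment).
With premise 8, O(verify_shipment -> ¬update_permit), the K-axiom yields O(¬update_permit).
The contrapositive of premise 7 (O(submit_amendment -> update_permit)) is O(¬update_permit -> ¬submit_amendment), and O(¬update_permit) is already established, so O(¬submit_amendment).
Premises 1, 2 do not contribute to this derivation.
Thus O(¬submit_amendment), which is F(submit_amendment): submit_amendment is forbidden.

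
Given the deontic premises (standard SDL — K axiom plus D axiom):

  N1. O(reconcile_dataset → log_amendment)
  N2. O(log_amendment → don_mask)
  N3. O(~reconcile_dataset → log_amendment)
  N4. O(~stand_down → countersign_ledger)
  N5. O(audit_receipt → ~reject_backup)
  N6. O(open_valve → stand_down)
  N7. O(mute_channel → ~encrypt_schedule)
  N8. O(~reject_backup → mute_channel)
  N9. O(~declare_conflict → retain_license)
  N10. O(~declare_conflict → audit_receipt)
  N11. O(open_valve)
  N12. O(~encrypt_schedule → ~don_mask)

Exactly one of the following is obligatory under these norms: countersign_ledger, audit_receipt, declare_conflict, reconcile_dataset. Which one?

declare_conflict

Premises 1 and 3 are O(reconcile_dataset → log_amendment) and O(~reconcile_dataset → log_amendment); every ideal world satisfies reconcile_dataset or ~reconcile_dataset, so in either case log_amendment holds — hence O(log_amendment).
With premise 2, O(log_amendment → don_mask), the K-axiom yields O(don_mask).
The contrapositive of premise 12 (O(~encrypt_schedule → ~don_mask)) is O(don_mask → encrypt_schedule), and O(don_mask) is already established, so O(encrypt_schedule).
The contrapositive of premise 7 (O(mute_channel → ~encrypt_schedule)) is O(encrypt_schedule → ~mute_channel), and O(encrypt_schedule) is already established, so O(~mute_channel).
Premise 8 is O(~reject_backup → mute_channel); contrapositively O(~mute_channel → reject_backup). Since O(~mute_channel) holds, K gives O(reject_backup).
Premise 5 is O(audit_receipt → ~reject_backup); contrapositively O(reject_backup → ~audit_receipt). Since O(reject_backup) holds, K gives O(~audit_receipt).
Premise 10, O(~declare_conflict → audit_receipt), contraposes to O(~audit_receipt → declare_conflict); with O(~audit_receipt) we get O(declare_conflict).
So O(declare_conflict) holds — declare_conflict is obligatory. None of the other listed options is made obligatory by any chain of premises.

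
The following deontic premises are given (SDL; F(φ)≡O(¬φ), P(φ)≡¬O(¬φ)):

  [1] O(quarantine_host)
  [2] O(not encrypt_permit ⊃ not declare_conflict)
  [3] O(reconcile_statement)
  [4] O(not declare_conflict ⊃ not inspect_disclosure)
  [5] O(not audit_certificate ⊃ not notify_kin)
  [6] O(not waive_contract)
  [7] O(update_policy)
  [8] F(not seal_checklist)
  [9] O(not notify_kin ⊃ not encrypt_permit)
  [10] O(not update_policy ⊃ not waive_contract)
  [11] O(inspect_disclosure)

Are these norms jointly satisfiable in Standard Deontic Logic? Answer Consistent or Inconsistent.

Consistent

Premise 10 is O(not update_policy ⊃ not waive_contract); even if O(not waive_contract) held, inferring O(not update_policy) would be affirming the consequent — invalid.
So O(not update_policy) is not derivable, and the apparent clash with O(update_policy) does not arise.
A world satisfying every obligation exists (e.g. audit_certificate=true, declare_conflict=true, encrypt_permit=true, inspect_disclosure=true, notify_kin=true, quarantine_host=true, reconcile_statement=true, seal_checklist=true, update_policy=true, waive_contract=false); no atom is both obligatory and forbidden, so the set is consistent.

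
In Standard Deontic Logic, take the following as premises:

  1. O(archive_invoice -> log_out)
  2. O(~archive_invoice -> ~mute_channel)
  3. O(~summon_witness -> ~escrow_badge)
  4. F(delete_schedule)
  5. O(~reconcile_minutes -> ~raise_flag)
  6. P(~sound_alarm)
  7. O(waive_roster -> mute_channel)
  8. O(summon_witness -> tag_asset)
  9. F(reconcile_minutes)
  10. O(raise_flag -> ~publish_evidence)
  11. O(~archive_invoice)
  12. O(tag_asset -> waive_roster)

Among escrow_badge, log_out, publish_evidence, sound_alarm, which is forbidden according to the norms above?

escrow_badge

From premise 11 we have O(~archive_invoice).
With premise 2, O(~archive_invoice -> ~mute_channel), the K-axiom yields O(~mute_channel).
Premise 7, O(waive_roster -> mute_channel), contraposes to O(~mute_channel -> ~waive_roster); with O(~mute_channel) we get O(~waive_roster).
The contrapositive of premise 12 (O(tag_asset -> waive_roster)) is O(~waive_roster -> ~tag_asset), and O(~waive_roster) is already established, so O(~tag_asset).
Premise 8, O(summon_witness -> tag_asset), contraposes to O(~tag_asset -> ~summon_witness); with O(~tag_asset) we get O(~summon_witness).
Premise 3 is O(~summon_witness -> ~escrow_badge); since O(~summon_witness), deontic closure gives O(~escrow_badge).
So O(~escrow_badge) holds, i.e. escrow_badge is forbidden. None of the other listed options is forbidden under the premises.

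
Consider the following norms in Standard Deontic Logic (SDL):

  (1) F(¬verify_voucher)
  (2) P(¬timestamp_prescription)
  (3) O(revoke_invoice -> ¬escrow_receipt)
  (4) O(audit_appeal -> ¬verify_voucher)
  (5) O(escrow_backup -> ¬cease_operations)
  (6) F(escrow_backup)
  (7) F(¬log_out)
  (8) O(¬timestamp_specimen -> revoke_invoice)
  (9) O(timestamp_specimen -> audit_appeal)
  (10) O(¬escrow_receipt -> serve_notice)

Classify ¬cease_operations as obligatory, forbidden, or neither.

Premise 5 is O(escrow_backup -> ¬cease_operations), but O(escrow_backup) is not derivable from the premises, so it does not yield O(¬cease_operations).
No premise or chain of K-axiom applications forces O(¬cease_operations), and none forces O(cease_operations). So ¬cease_operations is neither obligatory nor forbidden under these norms.

Neither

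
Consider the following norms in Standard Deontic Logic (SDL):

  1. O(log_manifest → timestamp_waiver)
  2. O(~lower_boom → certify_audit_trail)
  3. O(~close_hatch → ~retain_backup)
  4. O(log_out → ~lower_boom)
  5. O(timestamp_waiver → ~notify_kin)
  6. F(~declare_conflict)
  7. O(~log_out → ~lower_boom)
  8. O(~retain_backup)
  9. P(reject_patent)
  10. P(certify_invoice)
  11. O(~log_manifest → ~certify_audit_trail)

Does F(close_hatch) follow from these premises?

Premise 3 is O(~close_hatch → ~retain_backup); even if O(~retain_backup) held, inferring O(~close_hatch) would be affirming the consequent — invalid.
No other premise forces O(~close_hatch). An ideal world satisfying every premise can still have close_hatch true, so F(close_hatch) is not derivable.

No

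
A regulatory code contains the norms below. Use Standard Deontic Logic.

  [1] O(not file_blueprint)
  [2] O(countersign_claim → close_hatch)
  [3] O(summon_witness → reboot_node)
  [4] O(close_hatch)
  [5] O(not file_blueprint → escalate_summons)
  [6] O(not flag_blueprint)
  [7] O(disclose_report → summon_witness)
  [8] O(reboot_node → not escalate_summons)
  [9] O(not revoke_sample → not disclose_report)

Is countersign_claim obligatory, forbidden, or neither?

Premise 2 is O(countersign_claim → close_hatch); even if O(close_hatch) held, inferring O(countersign_claim) would be affirming the consequent — invalid.
No premise or chain of K-axiom applications forces O(countersign_claim), and none forces O(not countersign_claim). So countersign_claim is neither obligatory nor forbidden under these norms.

Neither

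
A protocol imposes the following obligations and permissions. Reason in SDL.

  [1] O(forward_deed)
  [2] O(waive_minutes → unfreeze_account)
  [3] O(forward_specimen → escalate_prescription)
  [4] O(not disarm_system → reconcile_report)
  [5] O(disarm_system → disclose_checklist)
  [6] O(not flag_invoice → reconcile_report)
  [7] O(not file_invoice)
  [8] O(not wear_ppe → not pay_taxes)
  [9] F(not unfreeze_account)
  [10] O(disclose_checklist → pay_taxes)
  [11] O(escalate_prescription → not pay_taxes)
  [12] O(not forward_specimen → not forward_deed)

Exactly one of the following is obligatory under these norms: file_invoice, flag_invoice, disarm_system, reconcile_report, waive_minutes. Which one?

reconcile_report

From premise 1 we have O(forward_deed).
Premise 12, O(not forward_specimen → not forward_deed), contraposes to O(forward_deed → forward_specimen); with O(forward_deed) we get O(forward_specimen).
Premise 3 is O(forward_specimen → escalate_prescription); since O(forward_specimen), deontic closure gives O(escalate_prescription).
With premise 11, O(escalate_prescription → not pay_taxes), the K-axiom yields O(not pay_taxes).
Premise 10, O(disclose_checklist → pay_taxes), contraposes to O(not pay_taxes → not disclose_checklist); with O(not pay_taxes) we get O(not disclose_checklist).
Premise 5 is O(disarm_system → disclose_checklist); contrapositively O(not disclose_checklist → not disarm_system). Since O(not disclose_checklist) holds, K gives O(not disarm_system).
With premise 4, O(not disarm_system → reconcile_report), the K-axiom yields O(reconcile_report).
So O(reconcile_report) holds — reconcile_report is obligatory. None of the other listed options is made obligatory by any chain of premises.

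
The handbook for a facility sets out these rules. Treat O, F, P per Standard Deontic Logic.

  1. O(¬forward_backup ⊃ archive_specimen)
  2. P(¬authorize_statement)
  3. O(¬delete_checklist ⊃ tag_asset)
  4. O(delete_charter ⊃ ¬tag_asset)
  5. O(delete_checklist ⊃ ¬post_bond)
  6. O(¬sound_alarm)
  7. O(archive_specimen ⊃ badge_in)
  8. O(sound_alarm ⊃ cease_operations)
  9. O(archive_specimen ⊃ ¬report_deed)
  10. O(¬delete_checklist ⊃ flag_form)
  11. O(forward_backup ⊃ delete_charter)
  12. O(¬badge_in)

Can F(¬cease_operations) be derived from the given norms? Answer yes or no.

No

Premise 8 is O(sound_alarm ⊃ cease_operations), but O(sound_alarm) is not derivable from the premises, so it does not yield O(cease_operations).
No other premise forces O(cease_operations). An ideal world satisfying every premise can still have ¬cease_operations true, so F(¬cease_operations) is not derivable.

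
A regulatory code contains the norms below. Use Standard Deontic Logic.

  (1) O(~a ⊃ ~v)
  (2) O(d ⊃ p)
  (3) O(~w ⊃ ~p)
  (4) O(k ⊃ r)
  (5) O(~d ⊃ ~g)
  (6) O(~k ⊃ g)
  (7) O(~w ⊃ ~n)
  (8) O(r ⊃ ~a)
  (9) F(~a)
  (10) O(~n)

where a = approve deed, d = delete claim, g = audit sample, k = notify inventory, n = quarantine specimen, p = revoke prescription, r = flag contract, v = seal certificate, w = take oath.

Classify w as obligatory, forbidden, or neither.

Premise 9 is F(~a), i.e. O(a).
The contrapositive of premise 8 (O(r ⊃ ~a)) is O(a ⊃ ~r), and O(a) is already established, so O(~r).
The contrapositive of premise 4 (O(k ⊃ r)) is O(~r ⊃ ~k), and O(~r) is already established, so O(~k).
From O(~k) and premise 6, O(~k ⊃ g), we obtain O(g).
Premise 5 is O(~d ⊃ ~g); contrapositively O(g ⊃ d). Since O(g) holds, K gives O(d).
Applying K to premise 2 (O(d ⊃ p)) and O(d) yields O(p).
Premise 3, O(~w ⊃ ~p), contraposes to O(p ⊃ w); with O(p) we get O(w).
Premises 1, 7, 10 do not contribute to this derivation.
Hence w is obligatory.

Obligatory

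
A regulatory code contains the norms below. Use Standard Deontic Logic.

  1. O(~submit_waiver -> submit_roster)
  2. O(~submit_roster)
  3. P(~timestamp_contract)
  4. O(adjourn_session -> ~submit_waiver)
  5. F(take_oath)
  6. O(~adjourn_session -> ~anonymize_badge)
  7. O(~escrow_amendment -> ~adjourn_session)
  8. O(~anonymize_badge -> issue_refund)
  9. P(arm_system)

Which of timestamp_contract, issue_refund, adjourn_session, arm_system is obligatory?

issue_refund

From premise 2 we have O(~submit_roster).
Premise 1 is O(~submit_waiver -> submit_roster); contrapositively O(~submit_roster -> submit_waiver). Since O(~submit_roster) holds, K gives O(submit_waiver).
Premise 4, O(adjourn_session -> ~submit_waiver), contraposes to O(submit_waiver -> ~adjourn_session); with O(submit_waiver) we get O(~adjourn_session).
From O(~adjourn_session) and premise 6, O(~adjourn_session -> ~anonymize_badge), we obtain O(~anonymize_badge).
With premise 8, O(~anonymize_badge -> issue_refund), the K-axiom yields O(issue_refund).
So O(issue_refund) holds — issue_refund is obligatory. None of the other listed options is made obligatory by any chain of premises.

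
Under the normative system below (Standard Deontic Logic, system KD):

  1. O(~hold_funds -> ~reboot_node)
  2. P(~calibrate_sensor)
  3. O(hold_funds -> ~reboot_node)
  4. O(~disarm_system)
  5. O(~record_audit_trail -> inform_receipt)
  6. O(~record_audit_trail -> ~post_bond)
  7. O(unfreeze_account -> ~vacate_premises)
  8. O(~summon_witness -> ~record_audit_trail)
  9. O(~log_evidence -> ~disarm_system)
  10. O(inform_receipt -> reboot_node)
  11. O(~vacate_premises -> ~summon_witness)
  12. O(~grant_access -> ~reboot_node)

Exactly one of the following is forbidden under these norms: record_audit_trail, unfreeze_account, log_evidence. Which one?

By case analysis on ~hold_funds: premise 1 gives O(~hold_funds -> ~reboot_node) and premise 3 gives O(hold_funds -> ~reboot_node), so O(~reboot_node) either way.
The contrapositive of premise 10 (O(inform_receipt -> reboot_node)) is O(~reboot_node -> ~inform_receipt), and O(~reboot_node) is already established, so O(~inform_receipt).
Premise 5 is O(~record_audit_trail -> inform_receipt); contrapositively O(~inform_receipt -> record_audit_trail). Since O(~inform_receipt) holds, K gives O(record_audit_trail).
Premise 8, O(~summon_witness -> ~record_audit_trail), contraposes to O(record_audit_trail -> summon_witness); with O(record_audit_trail) we get O(summon_witness).
Premise 11, O(~vacate_premises -> ~summon_witness), contraposes to O(summon_witness -> vacate_premises); with O(summon_witness) we get O(vacate_premises).
The contrapositive of premise 7 (O(unfreeze_account -> ~vacate_premises)) is O(vacate_premises -> ~unfreeze_account), and O(vacate_premises) is already established, so O(~unfreeze_account).
So O(~unfreeze_account) holds, i.e. unfreeze_account is forbidden. None of the other listed options is forbidden under the premises.

unfreeze_account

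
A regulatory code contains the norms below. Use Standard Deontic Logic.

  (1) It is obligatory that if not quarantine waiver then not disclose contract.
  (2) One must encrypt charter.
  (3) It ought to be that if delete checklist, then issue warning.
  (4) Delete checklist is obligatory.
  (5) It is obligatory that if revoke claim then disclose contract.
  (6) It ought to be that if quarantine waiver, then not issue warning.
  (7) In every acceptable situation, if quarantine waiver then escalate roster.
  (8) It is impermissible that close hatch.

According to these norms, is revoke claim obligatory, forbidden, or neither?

Forbidden

From premise 4 we have O(delete_checklist).
With premise 3, O(delete_checklist → issue_warning), the K-axiom yields O(issue_warning).
Premise 6 is O(quarantine_waiver → ¬issue_warning); contrapositively O(issue_warning → ¬quarantine_waiver). Since O(issue_warning) holds, K gives O(¬quarantine_waiver).
From O(¬quarantine_waiver) and premise 1, O(¬quarantine_waiver → ¬disclose_contract), we obtain O(¬disclose_contract).
The contrapositive of premise 5 (O(revoke_claim → disclose_contract)) is O(¬disclose_contract → ¬revoke_claim), and O(¬disclose_contract) is already established, so O(¬revoke_claim).
Premises 2, 7, 8 do not contribute to this derivation.
Thus O(¬revoke_claim), which is F(revoke_claim): revoke_claim is forbidden.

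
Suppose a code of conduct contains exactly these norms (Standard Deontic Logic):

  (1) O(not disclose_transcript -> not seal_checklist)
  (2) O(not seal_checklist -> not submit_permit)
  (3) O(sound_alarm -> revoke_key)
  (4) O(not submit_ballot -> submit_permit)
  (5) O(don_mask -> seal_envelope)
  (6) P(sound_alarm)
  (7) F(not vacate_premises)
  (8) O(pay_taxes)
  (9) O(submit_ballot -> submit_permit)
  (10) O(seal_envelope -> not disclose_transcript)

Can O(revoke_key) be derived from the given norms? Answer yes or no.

No

Premise 3 is O(sound_alarm -> revoke_key), but O(sound_alarm) is not derivable from the premises (the permission P(sound_alarm) asserts only not O(not sound_alarm), not O(sound_alarm)), so it does not yield O(revoke_key).
No other premise forces O(revoke_key). An ideal world satisfying every premise can still have revoke_key false, so O(revoke_key) is not derivable.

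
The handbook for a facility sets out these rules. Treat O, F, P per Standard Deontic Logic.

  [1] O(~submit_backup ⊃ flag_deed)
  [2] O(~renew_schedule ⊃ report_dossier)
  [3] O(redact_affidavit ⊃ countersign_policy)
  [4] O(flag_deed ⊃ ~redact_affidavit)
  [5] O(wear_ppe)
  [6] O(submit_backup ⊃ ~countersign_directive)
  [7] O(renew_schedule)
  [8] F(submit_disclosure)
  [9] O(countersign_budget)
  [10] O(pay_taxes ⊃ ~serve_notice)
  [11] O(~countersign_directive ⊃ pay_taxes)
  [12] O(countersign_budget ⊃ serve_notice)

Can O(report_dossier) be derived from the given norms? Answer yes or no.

No

Premise 2 is O(~renew_schedule ⊃ report_dossier), but O(~renew_schedule) is not derivable from the premises, so it does not yield O(report_dossier).
No other premise forces O(report_dossier). An ideal world satisfying every premise can still have report_dossier false, so O(report_dossier) is not derivable.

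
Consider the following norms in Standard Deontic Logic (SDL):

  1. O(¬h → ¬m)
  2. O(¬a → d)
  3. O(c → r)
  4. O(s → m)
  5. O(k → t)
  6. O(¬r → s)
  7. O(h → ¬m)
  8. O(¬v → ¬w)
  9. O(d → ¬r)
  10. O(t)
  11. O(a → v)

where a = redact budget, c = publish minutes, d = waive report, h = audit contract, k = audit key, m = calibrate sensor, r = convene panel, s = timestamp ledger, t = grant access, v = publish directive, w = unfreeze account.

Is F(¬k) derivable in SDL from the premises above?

No

Premise 5 is O(k → t); even if O(t) held, inferring O(k) would be affirming the consequent — invalid.
No other premise forces O(k). An ideal world satisfying every premise can still have ¬k true, so F(¬k) is not derivable.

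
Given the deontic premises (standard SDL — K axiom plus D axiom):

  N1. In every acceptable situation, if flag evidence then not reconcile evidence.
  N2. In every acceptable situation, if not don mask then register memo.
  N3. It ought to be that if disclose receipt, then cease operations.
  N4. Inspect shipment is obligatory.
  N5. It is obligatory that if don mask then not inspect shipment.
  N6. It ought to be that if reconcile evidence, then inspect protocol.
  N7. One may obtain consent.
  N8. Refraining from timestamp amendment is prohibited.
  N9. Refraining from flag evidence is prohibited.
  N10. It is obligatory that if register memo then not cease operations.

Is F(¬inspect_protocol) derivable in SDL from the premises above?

No

Premise 6 is O(reconcile_evidence → inspect_protocol), but O(reconcile_evidence) is not derivable from the premises, so it does not yield O(inspect_protocol).
No other premise forces O(inspect_protocol). An ideal world satisfying every premise can still have ¬inspect_protocol true, so F(¬inspect_protocol) is not derivable.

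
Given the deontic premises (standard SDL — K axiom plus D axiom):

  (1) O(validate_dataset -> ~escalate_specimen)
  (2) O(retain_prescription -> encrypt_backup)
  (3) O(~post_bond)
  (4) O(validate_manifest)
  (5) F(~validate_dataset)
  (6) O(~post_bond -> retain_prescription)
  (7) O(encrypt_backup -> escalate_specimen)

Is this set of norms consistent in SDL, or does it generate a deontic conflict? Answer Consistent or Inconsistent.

Inconsistent

Premise 5 is F(~validate_dataset), i.e. O(validate_dataset).
With premise 1, O(validate_dataset -> ~escalate_specimen), the K-axiom yields O(~escalate_specimen).
Premise 7 is O(encrypt_backup -> escalate_specimen); contrapositively O(~escalate_specimen -> ~encrypt_backup). Since O(~escalate_specimen) holds, K gives O(~encrypt_backup).
Premise 2, O(retain_prescription -> encrypt_backup), contraposes to O(~encrypt_backup -> ~retain_prescription); with O(~encrypt_backup) we get O(~retain_prescription).
Premise 6, O(~post_bond -> retain_prescription), contraposes to O(~retain_prescription -> post_bond); with O(~retain_prescription) we get O(post_bond).
Yet premise 3 states O(~post_bond).
We now have both O(post_bond) and O(~post_bond) — post_bond is simultaneously obligatory and forbidden, violating the D-axiom.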